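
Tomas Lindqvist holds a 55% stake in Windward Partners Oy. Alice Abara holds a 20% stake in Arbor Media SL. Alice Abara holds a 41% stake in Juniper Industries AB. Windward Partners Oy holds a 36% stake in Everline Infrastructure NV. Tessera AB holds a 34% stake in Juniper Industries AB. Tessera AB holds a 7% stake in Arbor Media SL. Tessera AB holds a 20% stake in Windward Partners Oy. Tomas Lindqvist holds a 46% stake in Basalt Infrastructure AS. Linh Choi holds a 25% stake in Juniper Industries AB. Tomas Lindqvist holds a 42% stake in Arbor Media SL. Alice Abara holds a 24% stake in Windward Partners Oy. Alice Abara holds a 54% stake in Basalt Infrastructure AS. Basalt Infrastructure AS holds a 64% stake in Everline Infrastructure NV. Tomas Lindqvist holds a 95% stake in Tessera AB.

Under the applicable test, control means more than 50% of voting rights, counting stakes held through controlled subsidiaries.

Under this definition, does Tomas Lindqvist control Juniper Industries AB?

Tomas holds 95% of Tessera, so Tomas controls Tessera.
Tessera and Tomas together hold 20% + 55% = 75% of Windward, so Tomas controls Windward.
In Juniper, Tomas's side holds only 34%, not > 50%.
So Tomas does not control Juniper.

No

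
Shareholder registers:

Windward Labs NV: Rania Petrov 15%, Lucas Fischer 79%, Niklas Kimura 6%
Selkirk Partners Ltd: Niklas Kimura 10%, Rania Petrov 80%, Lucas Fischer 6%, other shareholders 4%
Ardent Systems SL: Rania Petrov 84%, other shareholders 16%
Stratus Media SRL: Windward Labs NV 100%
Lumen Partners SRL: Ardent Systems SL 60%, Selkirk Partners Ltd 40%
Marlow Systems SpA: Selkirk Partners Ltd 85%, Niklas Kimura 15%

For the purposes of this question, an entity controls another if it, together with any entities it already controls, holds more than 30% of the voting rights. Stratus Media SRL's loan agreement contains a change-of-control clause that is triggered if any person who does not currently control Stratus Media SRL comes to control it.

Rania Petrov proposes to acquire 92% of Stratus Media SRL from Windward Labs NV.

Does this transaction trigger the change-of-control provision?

Yes

The purchase adds only to Rania's holdings (Windward's stake shrinks), so Rania is the only person who could newly come to control Stratus.
Rania holds 80% of Selkirk, so Rania controls Selkirk.
Rania holds 84% of Ardent, so Rania controls Ardent.
Ardent and Selkirk together hold 60% + 40% = 100% of Lumen, so Rania controls Lumen.
Selkirk holds 85% of Marlow, so Rania controls Marlow.
Neither Rania nor any entity Rania controls holds any voting interest in Stratus.
So before the transaction, Rania does not control Stratus.
After the purchase, Rania holds 92% of Stratus directly, and Windward's stake falls to 8%.
Rania holds 92% of Stratus, so Rania controls Stratus.
Rania did not control Stratus before and does after, so the clause is triggered.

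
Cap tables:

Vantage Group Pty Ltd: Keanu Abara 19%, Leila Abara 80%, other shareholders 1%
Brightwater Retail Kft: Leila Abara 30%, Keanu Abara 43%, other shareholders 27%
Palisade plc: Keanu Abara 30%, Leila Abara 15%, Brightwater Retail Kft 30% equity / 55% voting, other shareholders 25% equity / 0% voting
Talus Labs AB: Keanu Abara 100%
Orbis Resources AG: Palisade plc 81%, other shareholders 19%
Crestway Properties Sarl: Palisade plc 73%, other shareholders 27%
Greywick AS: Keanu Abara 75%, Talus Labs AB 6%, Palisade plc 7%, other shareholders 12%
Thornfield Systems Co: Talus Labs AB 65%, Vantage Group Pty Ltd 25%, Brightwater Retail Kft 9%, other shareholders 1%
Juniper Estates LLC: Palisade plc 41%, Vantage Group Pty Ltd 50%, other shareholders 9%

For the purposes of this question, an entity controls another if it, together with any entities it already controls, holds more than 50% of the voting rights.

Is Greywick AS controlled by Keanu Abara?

Keanu holds 100% of Talus, so Keanu controls Talus.
Keanu and Talus together hold 75% + 6% = 81% of Greywick, so Keanu controls Greywick.

Yes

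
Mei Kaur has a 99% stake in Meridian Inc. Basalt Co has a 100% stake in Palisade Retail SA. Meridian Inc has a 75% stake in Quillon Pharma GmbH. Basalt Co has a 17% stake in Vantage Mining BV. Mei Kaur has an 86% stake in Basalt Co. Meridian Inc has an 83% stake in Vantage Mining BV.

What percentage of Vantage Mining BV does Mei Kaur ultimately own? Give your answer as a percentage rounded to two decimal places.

96.79%

Mei reaches Vantage along 2 paths.
Via Basalt: 86% × 17% = 14.62%.
Via Meridian: 99% × 83% = 82.17%.
Total: 14.62% + 82.17% = 96.79%.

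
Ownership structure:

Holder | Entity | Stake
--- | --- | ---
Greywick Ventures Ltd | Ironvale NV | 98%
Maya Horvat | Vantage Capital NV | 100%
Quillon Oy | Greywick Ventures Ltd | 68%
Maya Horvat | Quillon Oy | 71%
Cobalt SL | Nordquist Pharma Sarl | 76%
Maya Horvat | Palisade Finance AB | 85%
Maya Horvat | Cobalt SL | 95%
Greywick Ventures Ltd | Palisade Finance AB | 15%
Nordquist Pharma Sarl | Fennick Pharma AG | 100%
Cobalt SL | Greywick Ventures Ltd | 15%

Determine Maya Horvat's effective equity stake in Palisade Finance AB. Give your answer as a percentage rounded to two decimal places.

94.38%

Maya reaches Palisade along 3 paths.
Via Quillon → Greywick: 71% × 68% × 15% = 7.242%.
Via Cobalt → Greywick: 95% × 15% × 15% = 2.1375%.
Direct stake: 85% = 85%.
Total: 7.242% + 2.1375% + 85% = 94.3795%.
Rounded: 94.38%.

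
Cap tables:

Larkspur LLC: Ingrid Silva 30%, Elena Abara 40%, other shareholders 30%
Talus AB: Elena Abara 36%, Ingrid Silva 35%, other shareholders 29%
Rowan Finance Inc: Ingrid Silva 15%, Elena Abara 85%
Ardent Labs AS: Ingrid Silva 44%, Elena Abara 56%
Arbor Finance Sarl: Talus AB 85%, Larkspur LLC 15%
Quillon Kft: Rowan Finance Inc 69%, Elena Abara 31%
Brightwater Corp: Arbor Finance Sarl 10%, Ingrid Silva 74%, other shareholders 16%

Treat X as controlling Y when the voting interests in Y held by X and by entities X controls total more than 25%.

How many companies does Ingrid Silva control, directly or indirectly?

5

Ingrid holds 30% of Larkspur, so Ingrid controls Larkspur.
Ingrid holds 35% of Talus, so Ingrid controls Talus.
Ingrid holds 44% of Ardent, so Ingrid controls Ardent.
Talus and Larkspur together hold 85% + 15% = 100% of Arbor, so Ingrid controls Arbor.
Arbor and Ingrid together hold 10% + 74% = 84% of Brightwater, so Ingrid controls Brightwater.
No other company's threshold is met.
Ingrid controls 5 companies.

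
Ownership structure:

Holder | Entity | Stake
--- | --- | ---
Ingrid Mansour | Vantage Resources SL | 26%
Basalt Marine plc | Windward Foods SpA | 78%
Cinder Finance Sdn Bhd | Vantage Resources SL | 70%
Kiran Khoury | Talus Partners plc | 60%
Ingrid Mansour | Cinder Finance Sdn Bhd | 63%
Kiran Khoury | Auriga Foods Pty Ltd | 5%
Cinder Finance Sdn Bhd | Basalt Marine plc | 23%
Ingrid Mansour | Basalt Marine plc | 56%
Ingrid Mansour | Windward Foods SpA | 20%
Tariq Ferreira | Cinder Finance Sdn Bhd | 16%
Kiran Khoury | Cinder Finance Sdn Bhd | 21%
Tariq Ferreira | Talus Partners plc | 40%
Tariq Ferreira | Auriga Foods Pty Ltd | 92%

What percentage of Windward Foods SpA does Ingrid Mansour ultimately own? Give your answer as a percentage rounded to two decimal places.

Ingrid reaches Windward along 3 paths.
Direct stake: 20% = 20%.
Via Cinder → Basalt: 63% × 23% × 78% = 11.3022%.
Via Basalt: 56% × 78% = 43.68%.
Total: 20% + 11.3022% + 43.68% = 74.9822%.
Rounded: 74.98%.

74.98%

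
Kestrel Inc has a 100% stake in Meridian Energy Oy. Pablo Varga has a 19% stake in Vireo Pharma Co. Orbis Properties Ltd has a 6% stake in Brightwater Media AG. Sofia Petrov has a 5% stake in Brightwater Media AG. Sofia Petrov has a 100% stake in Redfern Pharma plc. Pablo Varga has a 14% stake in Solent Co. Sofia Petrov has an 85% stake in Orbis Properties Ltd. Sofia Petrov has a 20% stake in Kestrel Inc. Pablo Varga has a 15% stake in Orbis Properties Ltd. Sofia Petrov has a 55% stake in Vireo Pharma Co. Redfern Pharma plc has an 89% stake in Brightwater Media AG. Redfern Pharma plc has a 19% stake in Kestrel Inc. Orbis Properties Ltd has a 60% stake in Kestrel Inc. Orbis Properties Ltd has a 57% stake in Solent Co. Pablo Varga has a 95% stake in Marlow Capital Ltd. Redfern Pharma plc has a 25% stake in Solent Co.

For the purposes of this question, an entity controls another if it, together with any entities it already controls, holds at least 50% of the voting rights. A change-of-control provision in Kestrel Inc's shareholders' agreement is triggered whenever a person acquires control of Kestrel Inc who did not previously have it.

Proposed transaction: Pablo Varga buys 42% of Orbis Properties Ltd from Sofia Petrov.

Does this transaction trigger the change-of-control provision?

Yes

The purchase adds only to Pablo's holdings (Sofia's stake shrinks), so Pablo is the only person who could newly come to control Kestrel.
Pablo holds 95% of Marlow, so Pablo controls Marlow.
Neither Pablo nor any entity Pablo controls holds any voting interest in Kestrel.
So before the transaction, Pablo does not control Kestrel.
After the purchase, Pablo's direct stake in Orbis rises to 15% + 42% = 57%, and Sofia's stake falls to 43%.
Pablo holds 57% of Orbis, so Pablo controls Orbis.
Orbis holds 60% of Kestrel, so Pablo controls Kestrel.
Pablo did not control Kestrel before and does after, so the clause is triggered.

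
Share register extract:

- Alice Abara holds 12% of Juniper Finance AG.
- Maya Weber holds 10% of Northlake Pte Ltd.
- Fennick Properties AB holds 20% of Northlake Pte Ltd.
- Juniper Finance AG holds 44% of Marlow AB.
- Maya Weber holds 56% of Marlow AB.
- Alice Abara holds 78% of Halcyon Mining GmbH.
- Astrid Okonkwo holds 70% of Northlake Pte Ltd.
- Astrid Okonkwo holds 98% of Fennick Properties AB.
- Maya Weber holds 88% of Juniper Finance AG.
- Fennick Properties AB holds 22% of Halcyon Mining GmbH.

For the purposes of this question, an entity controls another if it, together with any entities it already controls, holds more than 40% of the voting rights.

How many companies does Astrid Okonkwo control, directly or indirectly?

2

Astrid holds 98% of Fennick, so Astrid controls Fennick.
Fennick and Astrid together hold 20% + 70% = 90% of Northlake, so Astrid controls Northlake.
No other company's threshold is met.
Astrid controls 2 companies.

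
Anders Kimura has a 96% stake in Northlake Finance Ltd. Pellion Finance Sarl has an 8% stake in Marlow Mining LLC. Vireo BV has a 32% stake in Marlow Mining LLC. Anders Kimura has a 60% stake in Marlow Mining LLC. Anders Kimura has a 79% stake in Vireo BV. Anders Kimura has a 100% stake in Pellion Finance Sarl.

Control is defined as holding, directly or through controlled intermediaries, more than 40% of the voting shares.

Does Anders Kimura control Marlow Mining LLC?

Anders holds 100% of Pellion, so Anders controls Pellion.
Anders holds 79% of Vireo, so Anders controls Vireo.
Vireo and Anders and Pellion together hold 32% + 60% + 8% = 100% of Marlow, so Anders controls Marlow.

Yes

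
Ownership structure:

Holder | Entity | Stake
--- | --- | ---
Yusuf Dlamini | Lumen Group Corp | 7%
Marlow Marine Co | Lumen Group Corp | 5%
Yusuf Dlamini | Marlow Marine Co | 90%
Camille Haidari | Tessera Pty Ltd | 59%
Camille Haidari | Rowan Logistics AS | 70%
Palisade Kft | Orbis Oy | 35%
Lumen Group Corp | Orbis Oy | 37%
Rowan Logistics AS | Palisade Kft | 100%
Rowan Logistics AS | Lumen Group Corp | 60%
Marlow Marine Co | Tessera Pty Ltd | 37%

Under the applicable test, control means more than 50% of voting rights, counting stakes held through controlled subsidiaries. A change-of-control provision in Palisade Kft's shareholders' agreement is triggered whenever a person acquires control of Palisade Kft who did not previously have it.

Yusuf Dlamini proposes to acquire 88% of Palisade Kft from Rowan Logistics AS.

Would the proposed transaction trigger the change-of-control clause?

The purchase adds only to Yusuf's holdings (Rowan's stake shrinks), so Yusuf is the only person who could newly come to control Palisade.
Yusuf holds 90% of Marlow, so Yusuf controls Marlow.
Neither Yusuf nor any entity Yusuf controls holds any voting interest in Palisade.
So before the transaction, Yusuf does not control Palisade.
After the purchase, Yusuf holds 88% of Palisade directly, and Rowan's stake falls to 12%.
Yusuf holds 88% of Palisade, so Yusuf controls Palisade.
Yusuf did not control Palisade before and does after, so the clause is triggered.

Yes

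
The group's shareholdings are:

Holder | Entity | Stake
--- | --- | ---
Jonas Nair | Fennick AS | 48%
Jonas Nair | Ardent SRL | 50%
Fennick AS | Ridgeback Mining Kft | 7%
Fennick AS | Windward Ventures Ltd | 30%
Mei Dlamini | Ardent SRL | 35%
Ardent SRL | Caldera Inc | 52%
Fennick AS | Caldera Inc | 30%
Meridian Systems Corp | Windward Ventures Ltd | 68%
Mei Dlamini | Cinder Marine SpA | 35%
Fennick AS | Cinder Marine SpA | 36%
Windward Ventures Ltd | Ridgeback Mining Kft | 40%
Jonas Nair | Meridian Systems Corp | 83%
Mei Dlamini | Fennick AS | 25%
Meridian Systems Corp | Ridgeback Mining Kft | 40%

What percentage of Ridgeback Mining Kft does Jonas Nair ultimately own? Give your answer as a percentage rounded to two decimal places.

Jonas reaches Ridgeback along 4 paths.
Via Meridian → Windward: 83% × 68% × 40% = 22.576%.
Via Fennick → Windward: 48% × 30% × 40% = 5.76%.
Via Fennick: 48% × 7% = 3.36%.
Via Meridian: 83% × 40% = 33.2%.
Total: 22.576% + 5.76% + 3.36% + 33.2% = 64.896%.
Rounded: 64.90%.

64.90%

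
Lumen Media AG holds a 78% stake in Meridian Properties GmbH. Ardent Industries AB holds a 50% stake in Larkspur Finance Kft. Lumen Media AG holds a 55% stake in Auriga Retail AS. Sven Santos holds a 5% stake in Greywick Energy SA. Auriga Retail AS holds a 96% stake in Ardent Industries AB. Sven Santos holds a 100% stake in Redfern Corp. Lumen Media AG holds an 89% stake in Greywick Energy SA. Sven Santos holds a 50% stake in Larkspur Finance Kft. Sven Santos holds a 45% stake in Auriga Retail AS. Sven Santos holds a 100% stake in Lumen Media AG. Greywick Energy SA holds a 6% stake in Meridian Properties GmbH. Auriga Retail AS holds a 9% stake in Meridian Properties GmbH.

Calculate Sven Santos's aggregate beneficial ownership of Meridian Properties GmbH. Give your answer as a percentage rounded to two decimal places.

92.64%

Sven reaches Meridian along 5 paths.
Via Lumen → Greywick: 100% × 89% × 6% = 5.34%.
Via Greywick: 5% × 6% = 0.3%.
Via Lumen → Auriga: 100% × 55% × 9% = 4.95%.
Via Auriga: 45% × 9% = 4.05%.
Via Lumen: 100% × 78% = 78%.
Total: 5.34% + 0.3% + 4.95% + 4.05% + 78% = 92.64%.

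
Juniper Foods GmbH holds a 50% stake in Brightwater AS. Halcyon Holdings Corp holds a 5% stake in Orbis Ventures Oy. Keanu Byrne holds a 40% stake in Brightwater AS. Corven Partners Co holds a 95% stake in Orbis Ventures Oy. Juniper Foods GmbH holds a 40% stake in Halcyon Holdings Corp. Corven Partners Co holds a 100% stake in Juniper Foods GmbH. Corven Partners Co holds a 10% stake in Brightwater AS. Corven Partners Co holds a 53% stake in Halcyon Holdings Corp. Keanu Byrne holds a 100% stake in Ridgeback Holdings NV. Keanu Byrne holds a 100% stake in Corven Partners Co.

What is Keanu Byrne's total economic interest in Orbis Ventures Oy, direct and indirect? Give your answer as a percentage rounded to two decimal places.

Keanu reaches Orbis along 3 paths.
Via Corven: 100% × 95% = 95%.
Via Corven → Juniper → Halcyon: 100% × 100% × 40% × 5% = 2%.
Via Corven → Halcyon: 100% × 53% × 5% = 2.65%.
Total: 95% + 2% + 2.65% = 99.65%.

99.65%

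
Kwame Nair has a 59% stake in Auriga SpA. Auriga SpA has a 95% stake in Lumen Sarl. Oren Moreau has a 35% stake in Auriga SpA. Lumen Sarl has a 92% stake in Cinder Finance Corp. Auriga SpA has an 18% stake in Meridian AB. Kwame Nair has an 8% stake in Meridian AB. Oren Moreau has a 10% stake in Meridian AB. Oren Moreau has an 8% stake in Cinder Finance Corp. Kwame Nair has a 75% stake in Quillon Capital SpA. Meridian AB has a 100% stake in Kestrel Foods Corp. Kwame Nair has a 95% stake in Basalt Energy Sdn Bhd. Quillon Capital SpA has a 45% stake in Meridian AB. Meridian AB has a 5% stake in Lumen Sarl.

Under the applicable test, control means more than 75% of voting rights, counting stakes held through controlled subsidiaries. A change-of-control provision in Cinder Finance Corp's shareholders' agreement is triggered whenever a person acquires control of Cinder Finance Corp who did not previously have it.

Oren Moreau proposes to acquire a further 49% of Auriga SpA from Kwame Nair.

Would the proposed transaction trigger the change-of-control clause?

Yes

The purchase adds only to Oren's holdings (Kwame's stake shrinks), so Oren is the only person who could newly come to control Cinder.
Oren's largest direct stake is 35% in Auriga, which does not meet the threshold, so Oren controls no company.
In Cinder, Oren's side holds only 8%, not > 75%.
So before the transaction, Oren does not control Cinder.
After the purchase, Oren's direct stake in Auriga rises to 35% + 49% = 84%, and Kwame's stake falls to 10%.
Oren holds 84% of Auriga, so Oren controls Auriga.
Auriga holds 95% of Lumen, so Oren controls Lumen.
Oren and Lumen together hold 8% + 92% = 100% of Cinder, so Oren controls Cinder.
Oren did not control Cinder before and does after, so the clause is triggered.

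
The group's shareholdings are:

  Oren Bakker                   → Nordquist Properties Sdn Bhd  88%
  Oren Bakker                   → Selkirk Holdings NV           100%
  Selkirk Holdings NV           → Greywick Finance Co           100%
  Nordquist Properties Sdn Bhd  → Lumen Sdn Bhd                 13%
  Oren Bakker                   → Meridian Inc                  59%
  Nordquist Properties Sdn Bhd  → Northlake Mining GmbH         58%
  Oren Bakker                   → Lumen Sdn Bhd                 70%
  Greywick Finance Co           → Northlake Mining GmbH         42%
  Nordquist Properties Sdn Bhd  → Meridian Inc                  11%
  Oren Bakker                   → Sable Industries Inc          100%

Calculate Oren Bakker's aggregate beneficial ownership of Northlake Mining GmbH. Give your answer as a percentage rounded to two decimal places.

93.04%

Oren reaches Northlake along 2 paths.
Via Selkirk → Greywick: 100% × 100% × 42% = 42%.
Via Nordquist: 88% × 58% = 51.04%.
Total: 42% + 51.04% = 93.04%.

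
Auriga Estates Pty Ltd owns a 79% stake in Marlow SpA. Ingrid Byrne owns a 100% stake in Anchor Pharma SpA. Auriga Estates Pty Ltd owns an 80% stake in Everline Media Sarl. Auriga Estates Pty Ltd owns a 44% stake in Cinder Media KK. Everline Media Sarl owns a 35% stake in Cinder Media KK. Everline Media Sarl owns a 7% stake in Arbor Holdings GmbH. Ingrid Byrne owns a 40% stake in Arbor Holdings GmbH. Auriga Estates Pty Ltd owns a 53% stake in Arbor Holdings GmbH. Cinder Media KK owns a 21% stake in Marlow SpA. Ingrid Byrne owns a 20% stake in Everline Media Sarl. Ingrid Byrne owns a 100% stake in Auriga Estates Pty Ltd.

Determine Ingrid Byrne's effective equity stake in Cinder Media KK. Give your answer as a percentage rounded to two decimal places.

79.00%

Ingrid reaches Cinder along 3 paths.
Via Everline: 20% × 35% = 7%.
Via Auriga → Everline: 100% × 80% × 35% = 28%.
Via Auriga: 100% × 44% = 44%.
Total: 7% + 28% + 44% = 79%.
Rounded: 79.00%.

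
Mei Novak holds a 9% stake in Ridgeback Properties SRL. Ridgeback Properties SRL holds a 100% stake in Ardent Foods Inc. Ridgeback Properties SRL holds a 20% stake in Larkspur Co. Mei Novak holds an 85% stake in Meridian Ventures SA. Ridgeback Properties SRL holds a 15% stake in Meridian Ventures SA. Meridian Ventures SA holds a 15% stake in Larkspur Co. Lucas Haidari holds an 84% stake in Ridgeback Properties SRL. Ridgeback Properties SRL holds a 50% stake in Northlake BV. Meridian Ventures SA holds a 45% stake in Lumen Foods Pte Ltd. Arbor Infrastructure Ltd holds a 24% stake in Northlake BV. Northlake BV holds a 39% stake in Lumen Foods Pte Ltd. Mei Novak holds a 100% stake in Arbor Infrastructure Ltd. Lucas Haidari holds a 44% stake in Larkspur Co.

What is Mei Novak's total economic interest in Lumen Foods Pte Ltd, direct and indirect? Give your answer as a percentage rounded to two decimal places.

49.97%

Mei reaches Lumen along 4 paths.
Via Meridian: 85% × 45% = 38.25%.
Via Ridgeback → Meridian: 9% × 15% × 45% = 0.6075%.
Via Ridgeback → Northlake: 9% × 50% × 39% = 1.755%.
Via Arbor → Northlake: 100% × 24% × 39% = 9.36%.
Total: 38.25% + 0.6075% + 1.755% + 9.36% = 49.9725%.
Rounded: 49.97%.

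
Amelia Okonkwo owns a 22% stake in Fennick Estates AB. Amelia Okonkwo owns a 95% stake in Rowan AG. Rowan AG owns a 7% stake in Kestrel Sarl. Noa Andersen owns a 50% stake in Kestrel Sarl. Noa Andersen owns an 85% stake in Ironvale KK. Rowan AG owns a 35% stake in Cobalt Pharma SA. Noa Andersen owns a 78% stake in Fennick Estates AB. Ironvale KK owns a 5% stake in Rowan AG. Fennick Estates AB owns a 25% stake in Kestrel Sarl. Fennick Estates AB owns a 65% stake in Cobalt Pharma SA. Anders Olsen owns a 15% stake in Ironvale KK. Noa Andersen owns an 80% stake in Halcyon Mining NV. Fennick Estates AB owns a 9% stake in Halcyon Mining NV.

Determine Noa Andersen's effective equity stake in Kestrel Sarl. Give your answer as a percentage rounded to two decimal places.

69.80%

Noa reaches Kestrel along 3 paths.
Direct stake: 50% = 50%.
Via Fennick: 78% × 25% = 19.5%.
Via Ironvale → Rowan: 85% × 5% × 7% = 0.2975%.
Total: 50% + 19.5% + 0.2975% = 69.7975%.
Rounded: 69.80%.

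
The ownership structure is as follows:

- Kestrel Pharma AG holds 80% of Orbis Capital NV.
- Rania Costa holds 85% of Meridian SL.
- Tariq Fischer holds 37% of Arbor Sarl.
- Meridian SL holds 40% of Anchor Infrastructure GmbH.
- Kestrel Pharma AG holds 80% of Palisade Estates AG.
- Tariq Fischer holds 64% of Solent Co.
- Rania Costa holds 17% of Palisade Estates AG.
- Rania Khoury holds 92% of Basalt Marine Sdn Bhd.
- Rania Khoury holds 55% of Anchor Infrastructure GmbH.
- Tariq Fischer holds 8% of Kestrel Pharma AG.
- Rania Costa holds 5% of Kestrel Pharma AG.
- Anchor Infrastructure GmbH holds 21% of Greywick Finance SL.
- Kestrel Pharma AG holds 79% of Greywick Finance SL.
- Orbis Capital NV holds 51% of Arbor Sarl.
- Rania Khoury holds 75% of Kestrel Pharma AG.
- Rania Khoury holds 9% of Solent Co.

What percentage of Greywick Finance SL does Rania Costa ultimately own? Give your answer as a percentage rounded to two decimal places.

Rania Costa reaches Greywick along 2 paths.
Via Meridian → Anchor: 85% × 40% × 21% = 7.14%.
Via Kestrel: 5% × 79% = 3.95%.
Total: 7.14% + 3.95% = 11.09%.

11.09%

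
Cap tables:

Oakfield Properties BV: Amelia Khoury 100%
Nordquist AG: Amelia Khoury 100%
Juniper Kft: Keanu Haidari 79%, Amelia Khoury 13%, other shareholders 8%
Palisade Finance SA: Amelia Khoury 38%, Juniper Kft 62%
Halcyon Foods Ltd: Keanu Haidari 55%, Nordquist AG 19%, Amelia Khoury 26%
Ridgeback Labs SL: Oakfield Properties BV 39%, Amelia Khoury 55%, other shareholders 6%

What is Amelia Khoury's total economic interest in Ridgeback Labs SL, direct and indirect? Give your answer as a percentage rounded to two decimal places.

94.00%

Amelia reaches Ridgeback along 2 paths.
Via Oakfield: 100% × 39% = 39%.
Direct stake: 55% = 55%.
Total: 39% + 55% = 94%.
Rounded: 94.00%.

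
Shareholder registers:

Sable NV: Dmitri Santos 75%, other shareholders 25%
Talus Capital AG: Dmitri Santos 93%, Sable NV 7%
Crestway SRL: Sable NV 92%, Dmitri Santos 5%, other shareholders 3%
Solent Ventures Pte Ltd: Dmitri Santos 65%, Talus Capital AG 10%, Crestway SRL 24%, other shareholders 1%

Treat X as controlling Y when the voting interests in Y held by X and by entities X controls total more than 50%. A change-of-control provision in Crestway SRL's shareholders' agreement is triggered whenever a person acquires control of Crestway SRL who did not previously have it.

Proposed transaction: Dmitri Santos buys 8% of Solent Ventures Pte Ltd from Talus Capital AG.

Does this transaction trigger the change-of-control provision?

The purchase adds only to Dmitri's holdings (Talus's stake shrinks), so Dmitri is the only person who could newly come to control Crestway.
Dmitri holds 75% of Sable, so Dmitri controls Sable.
Sable and Dmitri together hold 92% + 5% = 97% of Crestway, so Dmitri controls Crestway.
So Dmitri already controls Crestway before the transaction.
After the purchase, Dmitri's direct stake in Solent rises to 65% + 8% = 73%, and Talus's stake falls to 2%.
Dmitri controlled Crestway already, so this is not a new person acquiring control; every other person's position is unchanged or reduced.
No new person acquires control, so the clause is not triggered.

No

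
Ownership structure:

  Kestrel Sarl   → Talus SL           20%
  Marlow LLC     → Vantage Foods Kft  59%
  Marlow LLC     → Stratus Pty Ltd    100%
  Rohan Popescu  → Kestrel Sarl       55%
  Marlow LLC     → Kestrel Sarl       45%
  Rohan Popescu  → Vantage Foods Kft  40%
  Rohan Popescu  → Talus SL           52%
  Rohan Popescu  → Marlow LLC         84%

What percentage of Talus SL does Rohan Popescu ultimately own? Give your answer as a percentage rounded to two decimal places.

70.56%

Rohan reaches Talus along 3 paths.
Via Marlow → Kestrel: 84% × 45% × 20% = 7.56%.
Via Kestrel: 55% × 20% = 11%.
Direct stake: 52% = 52%.
Total: 7.56% + 11% + 52% = 70.56%.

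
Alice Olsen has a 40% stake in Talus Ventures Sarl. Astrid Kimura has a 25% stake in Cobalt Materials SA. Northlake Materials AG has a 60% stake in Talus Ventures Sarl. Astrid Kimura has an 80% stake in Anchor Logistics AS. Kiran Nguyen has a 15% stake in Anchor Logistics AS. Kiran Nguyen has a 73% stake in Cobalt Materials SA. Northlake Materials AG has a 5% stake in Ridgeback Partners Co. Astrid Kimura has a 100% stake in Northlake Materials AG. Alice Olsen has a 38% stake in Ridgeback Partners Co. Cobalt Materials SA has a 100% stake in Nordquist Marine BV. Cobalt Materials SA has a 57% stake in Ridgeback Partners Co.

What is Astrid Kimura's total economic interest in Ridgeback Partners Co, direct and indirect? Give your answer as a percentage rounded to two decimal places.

Astrid reaches Ridgeback along 2 paths.
Via Cobalt: 25% × 57% = 14.25%.
Via Northlake: 100% × 5% = 5%.
Total: 14.25% + 5% = 19.25%.

19.25%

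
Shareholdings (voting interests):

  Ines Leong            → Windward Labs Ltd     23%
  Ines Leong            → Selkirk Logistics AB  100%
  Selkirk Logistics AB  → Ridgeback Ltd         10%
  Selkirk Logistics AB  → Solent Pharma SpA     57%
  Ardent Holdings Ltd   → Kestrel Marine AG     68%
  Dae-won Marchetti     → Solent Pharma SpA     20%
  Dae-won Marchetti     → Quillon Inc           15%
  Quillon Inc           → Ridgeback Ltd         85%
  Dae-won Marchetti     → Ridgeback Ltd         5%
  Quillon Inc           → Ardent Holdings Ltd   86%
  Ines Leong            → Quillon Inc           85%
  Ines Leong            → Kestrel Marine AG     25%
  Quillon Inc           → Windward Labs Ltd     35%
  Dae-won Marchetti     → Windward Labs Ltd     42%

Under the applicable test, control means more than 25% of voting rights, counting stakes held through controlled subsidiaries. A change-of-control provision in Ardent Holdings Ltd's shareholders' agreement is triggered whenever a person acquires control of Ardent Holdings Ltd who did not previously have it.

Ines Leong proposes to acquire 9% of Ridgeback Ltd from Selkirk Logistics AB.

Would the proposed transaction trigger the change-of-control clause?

The purchase adds only to Ines's holdings (Selkirk's stake shrinks), so Ines is the only person who could newly come to control Ardent.
Ines holds 85% of Quillon, so Ines controls Quillon.
Quillon holds 86% of Ardent, so Ines controls Ardent.
So Ines already controls Ardent before the transaction.
After the purchase, Ines holds 9% of Ridgeback directly, and Selkirk's stake falls to 1%.
Ines controlled Ardent already, so this is not a new person acquiring control; every other person's position is unchanged or reduced.
No new person acquires control, so the clause is not triggered.

No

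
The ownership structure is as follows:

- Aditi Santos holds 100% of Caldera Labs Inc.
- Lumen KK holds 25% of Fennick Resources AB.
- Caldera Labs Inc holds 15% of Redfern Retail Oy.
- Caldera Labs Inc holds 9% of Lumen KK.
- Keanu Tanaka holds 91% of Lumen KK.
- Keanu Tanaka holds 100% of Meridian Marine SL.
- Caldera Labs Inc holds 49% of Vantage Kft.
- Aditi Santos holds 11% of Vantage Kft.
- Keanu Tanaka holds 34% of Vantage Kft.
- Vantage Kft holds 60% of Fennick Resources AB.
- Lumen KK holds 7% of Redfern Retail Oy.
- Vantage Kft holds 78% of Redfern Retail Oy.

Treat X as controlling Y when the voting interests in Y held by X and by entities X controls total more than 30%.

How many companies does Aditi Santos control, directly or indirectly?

4

Aditi holds 100% of Caldera, so Aditi controls Caldera.
Caldera and Aditi together hold 49% + 11% = 60% of Vantage, so Aditi controls Vantage.
Vantage holds 60% of Fennick, so Aditi controls Fennick.
Vantage and Caldera together hold 78% + 15% = 93% of Redfern, so Aditi controls Redfern.
No other company's threshold is met.
Aditi controls 4 companies.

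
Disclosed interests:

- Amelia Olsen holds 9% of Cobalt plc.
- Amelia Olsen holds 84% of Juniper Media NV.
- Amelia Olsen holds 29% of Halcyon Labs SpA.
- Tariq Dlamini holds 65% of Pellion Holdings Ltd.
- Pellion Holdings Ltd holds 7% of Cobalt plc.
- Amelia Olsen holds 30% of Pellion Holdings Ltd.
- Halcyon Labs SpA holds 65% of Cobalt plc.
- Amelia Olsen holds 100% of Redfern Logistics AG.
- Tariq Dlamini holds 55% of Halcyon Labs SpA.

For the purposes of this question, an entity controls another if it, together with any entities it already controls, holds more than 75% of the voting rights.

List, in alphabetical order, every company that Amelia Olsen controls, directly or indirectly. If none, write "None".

Juniper Media NV, Redfern Logistics AG

Amelia holds 84% of Juniper, so Amelia controls Juniper.
Amelia holds 100% of Redfern, so Amelia controls Redfern.
No other company's threshold is met.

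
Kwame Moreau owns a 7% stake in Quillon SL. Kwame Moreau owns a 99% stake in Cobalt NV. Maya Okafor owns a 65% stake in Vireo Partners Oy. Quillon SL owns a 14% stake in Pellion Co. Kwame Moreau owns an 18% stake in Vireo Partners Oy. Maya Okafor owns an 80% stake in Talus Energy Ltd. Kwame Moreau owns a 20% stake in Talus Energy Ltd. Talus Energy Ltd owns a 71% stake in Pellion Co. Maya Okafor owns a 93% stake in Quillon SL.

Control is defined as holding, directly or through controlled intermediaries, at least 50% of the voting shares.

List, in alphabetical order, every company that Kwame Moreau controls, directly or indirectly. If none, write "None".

Kwame holds 99% of Cobalt, so Kwame controls Cobalt.
No other company's threshold is met.

Cobalt NV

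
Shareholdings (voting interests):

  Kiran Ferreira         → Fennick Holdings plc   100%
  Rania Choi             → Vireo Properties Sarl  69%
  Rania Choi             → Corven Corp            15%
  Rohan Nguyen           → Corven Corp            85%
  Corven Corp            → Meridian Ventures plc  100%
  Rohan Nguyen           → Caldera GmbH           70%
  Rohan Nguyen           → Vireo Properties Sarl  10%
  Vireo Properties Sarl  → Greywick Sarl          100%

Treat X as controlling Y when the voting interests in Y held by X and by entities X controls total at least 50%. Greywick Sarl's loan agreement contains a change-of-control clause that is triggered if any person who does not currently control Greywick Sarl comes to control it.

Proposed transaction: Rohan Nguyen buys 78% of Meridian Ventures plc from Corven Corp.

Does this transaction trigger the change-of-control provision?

No

The purchase adds only to Rohan's holdings (Corven's stake shrinks), so Rohan is the only person who could newly come to control Greywick.
Rohan holds 85% of Corven, so Rohan controls Corven.
Corven holds 100% of Meridian, so Rohan controls Meridian.
Rohan holds 70% of Caldera, so Rohan controls Caldera.
Neither Rohan nor any entity Rohan controls holds any voting interest in Greywick.
So before the transaction, Rohan does not control Greywick.
After the purchase, Rohan holds 78% of Meridian directly, and Corven's stake falls to 22%.
Corven and Rohan together hold 22% + 78% = 100% of Meridian, so Rohan controls Meridian.
After the transaction, neither Rohan nor any entity Rohan controls holds a voting interest in Greywick, so Rohan still does not control it.
No new person acquires control, so the clause is not triggered.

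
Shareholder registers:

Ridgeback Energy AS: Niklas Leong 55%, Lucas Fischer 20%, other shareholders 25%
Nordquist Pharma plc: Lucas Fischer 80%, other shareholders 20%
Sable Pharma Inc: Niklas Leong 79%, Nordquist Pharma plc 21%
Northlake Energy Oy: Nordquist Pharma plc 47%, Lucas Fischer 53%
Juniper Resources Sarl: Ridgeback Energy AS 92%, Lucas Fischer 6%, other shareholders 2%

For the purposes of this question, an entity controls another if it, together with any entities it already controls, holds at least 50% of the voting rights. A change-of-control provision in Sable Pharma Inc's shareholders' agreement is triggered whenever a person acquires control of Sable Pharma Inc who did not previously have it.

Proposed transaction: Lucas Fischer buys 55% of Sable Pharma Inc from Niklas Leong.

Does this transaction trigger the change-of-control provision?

Yes

The purchase adds only to Lucas's holdings (Niklas's stake shrinks), so Lucas is the only person who could newly come to control Sable.
Lucas holds 80% of Nordquist, so Lucas controls Nordquist.
Nordquist and Lucas together hold 47% + 53% = 100% of Northlake, so Lucas controls Northlake.
In Sable, Lucas's side holds only 21%, not ≥ 50%.
So before the transaction, Lucas does not control Sable.
After the purchase, Lucas holds 55% of Sable directly, and Niklas's stake falls to 24%.
Nordquist and Lucas together hold 21% + 55% = 76% of Sable, so Lucas controls Sable.
Lucas did not control Sable before and does after, so the clause is triggered.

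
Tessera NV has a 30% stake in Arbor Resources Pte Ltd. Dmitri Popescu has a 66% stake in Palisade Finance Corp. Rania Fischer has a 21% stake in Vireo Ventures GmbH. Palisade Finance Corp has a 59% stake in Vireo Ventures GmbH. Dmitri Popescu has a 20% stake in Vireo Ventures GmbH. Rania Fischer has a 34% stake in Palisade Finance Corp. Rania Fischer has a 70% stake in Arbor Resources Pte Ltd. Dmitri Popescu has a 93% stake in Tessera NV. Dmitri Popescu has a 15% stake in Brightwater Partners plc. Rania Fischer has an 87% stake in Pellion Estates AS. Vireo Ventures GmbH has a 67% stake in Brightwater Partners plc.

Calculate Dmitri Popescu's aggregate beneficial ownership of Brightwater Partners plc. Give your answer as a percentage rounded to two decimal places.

54.49%

Dmitri reaches Brightwater along 3 paths.
Via Palisade → Vireo: 66% × 59% × 67% = 26.0898%.
Via Vireo: 20% × 67% = 13.4%.
Direct stake: 15% = 15%.
Total: 26.0898% + 13.4% + 15% = 54.4898%.
Rounded: 54.49%.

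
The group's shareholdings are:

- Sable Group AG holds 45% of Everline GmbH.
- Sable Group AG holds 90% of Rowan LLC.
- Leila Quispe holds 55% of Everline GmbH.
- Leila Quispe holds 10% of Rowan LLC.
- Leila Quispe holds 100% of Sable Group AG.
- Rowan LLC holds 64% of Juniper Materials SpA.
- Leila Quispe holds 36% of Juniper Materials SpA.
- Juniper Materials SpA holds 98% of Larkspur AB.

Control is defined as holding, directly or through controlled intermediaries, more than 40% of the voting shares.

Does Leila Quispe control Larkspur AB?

Leila holds 100% of Sable, so Leila controls Sable.
Sable and Leila together hold 90% + 10% = 100% of Rowan, so Leila controls Rowan.
Leila and Rowan together hold 36% + 64% = 100% of Juniper, so Leila controls Juniper.
Juniper holds 98% of Larkspur, so Leila controls Larkspur.

Yes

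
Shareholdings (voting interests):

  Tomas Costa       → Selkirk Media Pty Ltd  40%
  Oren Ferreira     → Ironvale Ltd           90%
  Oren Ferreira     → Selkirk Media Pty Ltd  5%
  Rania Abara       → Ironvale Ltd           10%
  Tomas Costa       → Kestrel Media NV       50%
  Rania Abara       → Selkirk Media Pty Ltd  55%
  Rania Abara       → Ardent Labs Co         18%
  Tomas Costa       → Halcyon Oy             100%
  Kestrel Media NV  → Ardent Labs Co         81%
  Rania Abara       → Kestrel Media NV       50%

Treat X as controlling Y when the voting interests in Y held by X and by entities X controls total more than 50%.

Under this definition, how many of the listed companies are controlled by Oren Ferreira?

1

Oren holds 90% of Ironvale, so Oren controls Ironvale.
No other company's threshold is met.
Oren controls 1 company.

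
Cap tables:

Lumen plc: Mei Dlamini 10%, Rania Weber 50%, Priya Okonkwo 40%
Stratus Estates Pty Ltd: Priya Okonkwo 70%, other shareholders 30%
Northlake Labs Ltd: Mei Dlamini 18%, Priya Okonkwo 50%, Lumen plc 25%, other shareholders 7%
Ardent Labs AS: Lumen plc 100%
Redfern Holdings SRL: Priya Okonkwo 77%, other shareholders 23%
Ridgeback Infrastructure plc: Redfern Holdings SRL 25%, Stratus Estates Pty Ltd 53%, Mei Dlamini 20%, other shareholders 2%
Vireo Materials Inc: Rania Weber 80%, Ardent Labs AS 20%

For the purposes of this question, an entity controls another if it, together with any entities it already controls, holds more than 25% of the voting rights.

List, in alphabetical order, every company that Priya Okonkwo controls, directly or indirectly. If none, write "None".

Priya holds 40% of Lumen, so Priya controls Lumen.
Priya holds 70% of Stratus, so Priya controls Stratus.
Priya and Lumen together hold 50% + 25% = 75% of Northlake, so Priya controls Northlake.
Lumen holds 100% of Ardent, so Priya controls Ardent.
Priya holds 77% of Redfern, so Priya controls Redfern.
Redfern and Stratus together hold 25% + 53% = 78% of Ridgeback, so Priya controls Ridgeback.
No other company's threshold is met.

Ardent Labs AS, Lumen plc, Northlake Labs Ltd, Redfern Holdings SRL, Ridgeback Infrastructure plc, Stratus Estates Pty Ltd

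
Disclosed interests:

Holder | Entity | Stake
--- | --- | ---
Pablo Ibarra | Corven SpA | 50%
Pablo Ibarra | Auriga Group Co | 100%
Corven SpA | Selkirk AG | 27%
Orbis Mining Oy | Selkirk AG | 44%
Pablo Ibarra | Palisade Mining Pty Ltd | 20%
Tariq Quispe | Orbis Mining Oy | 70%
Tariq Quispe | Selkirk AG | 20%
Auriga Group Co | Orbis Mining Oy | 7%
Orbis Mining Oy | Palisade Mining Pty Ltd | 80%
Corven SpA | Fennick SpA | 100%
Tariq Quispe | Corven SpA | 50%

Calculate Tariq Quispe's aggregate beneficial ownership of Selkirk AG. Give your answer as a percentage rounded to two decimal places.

64.30%

Tariq reaches Selkirk along 3 paths.
Via Corven: 50% × 27% = 13.5%.
Via Orbis: 70% × 44% = 30.8%.
Direct stake: 20% = 20%.
Total: 13.5% + 30.8% + 20% = 64.3%.
Rounded: 64.30%.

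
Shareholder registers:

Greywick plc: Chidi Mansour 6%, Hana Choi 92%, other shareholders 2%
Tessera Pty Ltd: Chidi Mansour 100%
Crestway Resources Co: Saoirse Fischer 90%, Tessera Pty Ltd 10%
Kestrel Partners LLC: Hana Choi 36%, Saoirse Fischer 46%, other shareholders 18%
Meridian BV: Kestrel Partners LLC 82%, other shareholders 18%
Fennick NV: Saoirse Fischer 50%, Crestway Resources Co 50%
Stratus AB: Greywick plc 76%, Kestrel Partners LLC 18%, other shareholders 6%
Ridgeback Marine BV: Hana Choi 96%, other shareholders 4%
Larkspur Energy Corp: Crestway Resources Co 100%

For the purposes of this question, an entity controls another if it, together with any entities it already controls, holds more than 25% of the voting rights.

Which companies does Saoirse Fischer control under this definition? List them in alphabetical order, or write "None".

Crestway Resources Co, Fennick NV, Kestrel Partners LLC, Larkspur Energy Corp, Meridian BV

Saoirse holds 90% of Crestway, so Saoirse controls Crestway.
Saoirse holds 46% of Kestrel, so Saoirse controls Kestrel.
Kestrel holds 82% of Meridian, so Saoirse controls Meridian.
Saoirse and Crestway together hold 50% + 50% = 100% of Fennick, so Saoirse controls Fennick.
Crestway holds 100% of Larkspur, so Saoirse controls Larkspur.
No other company's threshold is met.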